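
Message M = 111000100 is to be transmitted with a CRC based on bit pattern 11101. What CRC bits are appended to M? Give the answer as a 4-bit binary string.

Append 4 zeros: 1110001000000. Divide by 11101 (XOR where the leading bit is 1):
  pos 0: 11100 XOR 11101 = 00001
  pos 4: 10100 XOR 11101 = 01001
  pos 5: 10010 XOR 11101 = 01111
  pos 6: 11110 XOR 11101 = 00011
Remainder (last 4 bits) = 1100. This is the CRC / FCS.

1100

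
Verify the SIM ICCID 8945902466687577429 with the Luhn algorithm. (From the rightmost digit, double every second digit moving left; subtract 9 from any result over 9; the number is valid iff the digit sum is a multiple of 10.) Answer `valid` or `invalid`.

From the right, keep odd positions and double even positions (subtract 9 from any doubled value over 9):
  doubled (positions 2,4,...): 4 5 1 7 3 8 0 1 9 → sum 38
  kept (positions 1,3,...): 9 4 7 7 6 6 2 9 4 8 → sum 62
Total = 100.
100 mod 10 = 0, so the number is valid.

valid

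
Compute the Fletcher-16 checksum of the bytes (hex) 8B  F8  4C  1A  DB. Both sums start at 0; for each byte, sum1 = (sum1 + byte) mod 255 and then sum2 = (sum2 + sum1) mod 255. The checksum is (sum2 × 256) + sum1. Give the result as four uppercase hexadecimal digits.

Running sums (mod 255):
  after byte 0 (8B): sum1=139, sum2=139
  after byte 1 (F8): sum1=132, sum2=16
  after byte 2 (4C): sum1=208, sum2=224
  after byte 3 (1A): sum1=234, sum2=203
  after byte 4 (DB): sum1=198, sum2=146
Checksum = sum2·256 + sum1 = 146·256 + 198 = 37574 = 0x92C6.

92C6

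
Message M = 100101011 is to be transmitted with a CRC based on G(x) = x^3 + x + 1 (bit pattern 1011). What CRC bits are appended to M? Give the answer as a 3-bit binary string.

Append 3 zeros: 100101011000. Divide by 1011 (XOR where the leading bit is 1):
  pos 0: 1001 XOR 1011 = 0010
  pos 2: 1001 XOR 1011 = 0010
  pos 4: 1001 XOR 1011 = 0010
  pos 6: 1010 XOR 1011 = 0001
Remainder (last 3 bits) = 100. This is the CRC / FCS.

100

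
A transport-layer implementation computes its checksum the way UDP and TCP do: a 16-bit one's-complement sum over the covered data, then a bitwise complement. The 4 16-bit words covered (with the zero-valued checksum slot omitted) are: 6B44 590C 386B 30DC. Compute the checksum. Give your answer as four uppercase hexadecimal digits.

One's-complement addition (fold any carry out of bit 15 back into bit 0):
  0x6B44 + 0x590C = 0x0C450
  0xC450 + 0x386B = 0x0FCBB
  0xFCBB + 0x30DC = 0x12D97 → wrap carry → 0x2D98
One's-complement sum = 0x2D98.
Checksum = ~0x2D98 & 0xFFFF = 0xD267.

D267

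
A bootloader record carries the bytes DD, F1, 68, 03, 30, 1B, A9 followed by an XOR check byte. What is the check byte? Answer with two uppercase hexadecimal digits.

C5

XOR the bytes together:
  start with 0xDD
  0xDD ⊕ 0xF1 = 0x2C
  0x2C ⊕ 0x68 = 0x44
  0x44 ⊕ 0x03 = 0x47
  0x47 ⊕ 0x30 = 0x77
  0x77 ⊕ 0x1B = 0x6C
  0x6C ⊕ 0xA9 = 0xC5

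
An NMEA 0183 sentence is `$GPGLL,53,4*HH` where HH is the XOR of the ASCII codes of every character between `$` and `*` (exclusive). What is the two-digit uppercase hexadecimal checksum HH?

XOR the ASCII codes of the payload characters:
  'G' = 0x47 → acc = 0x47
  'P' = 0x50 → acc = 0x17
  'G' = 0x47 → acc = 0x50
  'L' = 0x4C → acc = 0x1C
  'L' = 0x4C → acc = 0x50
  ',' = 0x2C → acc = 0x7C
  '5' = 0x35 → acc = 0x49
  '3' = 0x33 → acc = 0x7A
  ',' = 0x2C → acc = 0x56
  '4' = 0x34 → acc = 0x62
Checksum = 0x62.

62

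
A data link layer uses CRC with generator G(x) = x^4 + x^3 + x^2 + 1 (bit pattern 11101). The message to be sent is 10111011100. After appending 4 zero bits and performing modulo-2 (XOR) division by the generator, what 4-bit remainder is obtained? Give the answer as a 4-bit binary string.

Append 4 zeros: 101110111000000. Divide by 11101 (XOR where the leading bit is 1):
  pos 0: 10111 XOR 11101 = 01010
  pos 1: 10100 XOR 11101 = 01001
  pos 2: 10011 XOR 11101 = 01110
  pos 3: 11101 XOR 11101 = 00000
  pos 8: 10000 XOR 11101 = 01101
  pos 9: 11010 XOR 11101 = 00111
Remainder (last 4 bits) = 1110. This is the CRC / FCS.

1110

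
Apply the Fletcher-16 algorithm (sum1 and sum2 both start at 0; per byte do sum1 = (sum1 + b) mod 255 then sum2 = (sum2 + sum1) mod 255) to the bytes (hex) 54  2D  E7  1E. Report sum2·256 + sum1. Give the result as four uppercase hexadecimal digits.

Running sums (mod 255):
  after byte 0 (54): sum1=84, sum2=84
  after byte 1 (2D): sum1=129, sum2=213
  after byte 2 (E7): sum1=105, sum2=63
  after byte 3 (1E): sum1=135, sum2=198
Checksum = sum2·256 + sum1 = 198·256 + 135 = 50823 = 0xC687.

C687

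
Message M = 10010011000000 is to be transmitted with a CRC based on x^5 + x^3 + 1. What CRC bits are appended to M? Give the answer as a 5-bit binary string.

Append 5 zeros: 1001001100000000000. Divide by 101001 (XOR where the leading bit is 1):
  pos 0: 100100 XOR 101001 = 001101
  pos 2: 110111 XOR 101001 = 011110
  pos 3: 111100 XOR 101001 = 010101
  pos 4: 101010 XOR 101001 = 000011
  pos 8: 110000 XOR 101001 = 011001
  pos 9: 110010 XOR 101001 = 011011
  pos 10: 110110 XOR 101001 = 011111
  pos 11: 111110 XOR 101001 = 010111
  pos 12: 101110 XOR 101001 = 000111
Remainder (last 5 bits) = 01110. This is the CRC / FCS.

01110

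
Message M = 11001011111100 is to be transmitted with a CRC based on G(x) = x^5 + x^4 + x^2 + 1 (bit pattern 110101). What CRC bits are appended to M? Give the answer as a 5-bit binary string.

Append 5 zeros: 1100101111110000000. Divide by 110101 (XOR where the leading bit is 1):
  pos 0: 110010 XOR 110101 = 000111
  pos 3: 111111 XOR 110101 = 001010
  pos 5: 101011 XOR 110101 = 011110
  pos 6: 111101 XOR 110101 = 001000
  pos 8: 100000 XOR 110101 = 010101
  pos 9: 101010 XOR 110101 = 011111
  pos 10: 111110 XOR 110101 = 001011
  pos 12: 101100 XOR 110101 = 011001
  pos 13: 110010 XOR 110101 = 000111
Remainder (last 5 bits) = 00111. This is the CRC / FCS.

00111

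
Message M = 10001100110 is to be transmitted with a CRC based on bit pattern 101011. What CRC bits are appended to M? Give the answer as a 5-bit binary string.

01110

Append 5 zeros: 1000110011000000. Divide by 101011 (XOR where the leading bit is 1):
  pos 0: 100011 XOR 101011 = 001000
  pos 2: 100000 XOR 101011 = 001011
  pos 4: 101111 XOR 101011 = 000100
  pos 7: 100000 XOR 101011 = 001011
  pos 9: 101100 XOR 101011 = 000111
Remainder (last 5 bits) = 01110. This is the CRC / FCS.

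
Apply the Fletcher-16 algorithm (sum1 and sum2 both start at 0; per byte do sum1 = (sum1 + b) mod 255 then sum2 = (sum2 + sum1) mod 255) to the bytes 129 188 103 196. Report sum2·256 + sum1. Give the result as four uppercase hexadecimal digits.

CF6A

Running sums (mod 255):
  after byte 0 (129): sum1=129, sum2=129
  after byte 1 (188): sum1=62, sum2=191
  after byte 2 (103): sum1=165, sum2=101
  after byte 3 (196): sum1=106, sum2=207
Checksum = sum2·256 + sum1 = 207·256 + 106 = 53098 = 0xCF6A.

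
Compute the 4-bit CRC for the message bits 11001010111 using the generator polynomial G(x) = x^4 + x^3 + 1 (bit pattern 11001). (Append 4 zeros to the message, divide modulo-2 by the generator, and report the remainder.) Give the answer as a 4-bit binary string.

Append 4 zeros: 110010101110000. Divide by 11001 (XOR where the leading bit is 1):
  pos 0: 11001 XOR 11001 = 00000
  pos 6: 10111 XOR 11001 = 01110
  pos 7: 11100 XOR 11001 = 00101
  pos 9: 10100 XOR 11001 = 01101
  pos 10: 11010 XOR 11001 = 00011
Remainder (last 4 bits) = 0011. This is the CRC / FCS.

0011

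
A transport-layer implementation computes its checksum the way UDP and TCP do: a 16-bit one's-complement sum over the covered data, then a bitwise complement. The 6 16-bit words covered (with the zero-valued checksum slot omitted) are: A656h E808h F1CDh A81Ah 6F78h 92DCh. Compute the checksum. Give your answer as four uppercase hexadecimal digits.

D562

One's-complement addition (fold any carry out of bit 15 back into bit 0):
  0xA656 + 0xE808 = 0x18E5E → wrap carry → 0x8E5F
  0x8E5F + 0xF1CD = 0x1802C → wrap carry → 0x802D
  0x802D + 0xA81A = 0x12847 → wrap carry → 0x2848
  0x2848 + 0x6F78 = 0x097C0
  0x97C0 + 0x92DC = 0x12A9C → wrap carry → 0x2A9D
One's-complement sum = 0x2A9D.
Checksum = ~0x2A9D & 0xFFFF = 0xD562.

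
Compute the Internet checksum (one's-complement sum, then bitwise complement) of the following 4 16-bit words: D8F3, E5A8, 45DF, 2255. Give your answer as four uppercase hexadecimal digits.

D92E

One's-complement addition (fold any carry out of bit 15 back into bit 0):
  0xD8F3 + 0xE5A8 = 0x1BE9B → wrap carry → 0xBE9C
  0xBE9C + 0x45DF = 0x1047B → wrap carry → 0x047C
  0x047C + 0x2255 = 0x026D1
One's-complement sum = 0x26D1.
Checksum = ~0x26D1 & 0xFFFF = 0xD92E.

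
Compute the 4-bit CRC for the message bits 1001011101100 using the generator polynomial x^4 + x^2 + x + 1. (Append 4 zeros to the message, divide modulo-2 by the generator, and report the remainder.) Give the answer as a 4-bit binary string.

Append 4 zeros: 10010111011000000. Divide by 10111 (XOR where the leading bit is 1):
  pos 0: 10010 XOR 10111 = 00101
  pos 2: 10111 XOR 10111 = 00000
  pos 7: 10110 XOR 10111 = 00001
  pos 11: 10000 XOR 10111 = 00111
Remainder (last 4 bits) = 1110. This is the CRC / FCS.

1110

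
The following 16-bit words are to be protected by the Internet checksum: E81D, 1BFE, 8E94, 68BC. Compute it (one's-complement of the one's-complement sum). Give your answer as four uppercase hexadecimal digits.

0493

One's-complement addition (fold any carry out of bit 15 back into bit 0):
  0xE81D + 0x1BFE = 0x1041B → wrap carry → 0x041C
  0x041C + 0x8E94 = 0x092B0
  0x92B0 + 0x68BC = 0x0FB6C
One's-complement sum = 0xFB6C.
Checksum = ~0xFB6C & 0xFFFF = 0x0493.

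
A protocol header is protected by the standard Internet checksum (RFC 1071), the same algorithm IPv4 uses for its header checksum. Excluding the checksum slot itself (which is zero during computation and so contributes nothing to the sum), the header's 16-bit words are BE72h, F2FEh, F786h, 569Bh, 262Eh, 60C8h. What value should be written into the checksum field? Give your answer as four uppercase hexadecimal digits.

7975

One's-complement addition (fold any carry out of bit 15 back into bit 0):
  0xBE72 + 0xF2FE = 0x1B170 → wrap carry → 0xB171
  0xB171 + 0xF786 = 0x1A8F7 → wrap carry → 0xA8F8
  0xA8F8 + 0x569B = 0x0FF93
  0xFF93 + 0x262E = 0x125C1 → wrap carry → 0x25C2
  0x25C2 + 0x60C8 = 0x0868A
One's-complement sum = 0x868A.
Checksum = ~0x868A & 0xFFFF = 0x7975.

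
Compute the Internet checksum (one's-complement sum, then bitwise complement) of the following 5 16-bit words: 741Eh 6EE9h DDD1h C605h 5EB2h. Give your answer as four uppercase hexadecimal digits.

1A6E

One's-complement addition (fold any carry out of bit 15 back into bit 0):
  0x741E + 0x6EE9 = 0x0E307
  0xE307 + 0xDDD1 = 0x1C0D8 → wrap carry → 0xC0D9
  0xC0D9 + 0xC605 = 0x186DE → wrap carry → 0x86DF
  0x86DF + 0x5EB2 = 0x0E591
One's-complement sum = 0xE591.
Checksum = ~0xE591 & 0xFFFF = 0x1A6E.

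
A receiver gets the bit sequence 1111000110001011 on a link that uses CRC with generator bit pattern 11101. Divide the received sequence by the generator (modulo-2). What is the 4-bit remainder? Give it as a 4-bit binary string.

Modulo-2 division of 1111000110001011 by 11101:
  pos 0: 11110 XOR 11101 = 00011
  pos 3: 11001 XOR 11101 = 00100
  pos 5: 10010 XOR 11101 = 01111
  pos 6: 11110 XOR 11101 = 00011
  pos 9: 11010 XOR 11101 = 00111
  pos 11: 11111 XOR 11101 = 00010
Remainder = 0010 (nonzero — an error is detected).

0010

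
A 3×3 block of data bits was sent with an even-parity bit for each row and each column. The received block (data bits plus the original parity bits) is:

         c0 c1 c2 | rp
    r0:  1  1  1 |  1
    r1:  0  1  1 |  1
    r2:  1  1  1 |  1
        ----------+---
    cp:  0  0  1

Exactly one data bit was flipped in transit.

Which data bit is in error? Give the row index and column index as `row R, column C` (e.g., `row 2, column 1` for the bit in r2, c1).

Recompute each row's even parity and compare to rp:
  r0: data parity 1, sent rp 1 → ok
  r1: data parity 0, sent rp 1 → mismatch
  r2: data parity 1, sent rp 1 → ok
Recompute each column's even parity and compare to cp:
  c0: data parity 0, sent cp 0 → ok
  c1: data parity 1, sent cp 0 → mismatch
  c2: data parity 1, sent cp 1 → ok
Exactly one row (r1) and one column (c1) fail → the flipped bit is at their intersection.

row 1, column 1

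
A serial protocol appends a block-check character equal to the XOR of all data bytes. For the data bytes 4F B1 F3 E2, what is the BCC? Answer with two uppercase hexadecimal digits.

EF

XOR the bytes together:
  start with 0x4F
  0x4F ⊕ 0xB1 = 0xFE
  0xFE ⊕ 0xF3 = 0x0D
  0x0D ⊕ 0xE2 = 0xEF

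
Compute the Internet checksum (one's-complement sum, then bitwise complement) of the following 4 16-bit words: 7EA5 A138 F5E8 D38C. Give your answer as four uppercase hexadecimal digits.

One's-complement addition (fold any carry out of bit 15 back into bit 0):
  0x7EA5 + 0xA138 = 0x11FDD → wrap carry → 0x1FDE
  0x1FDE + 0xF5E8 = 0x115C6 → wrap carry → 0x15C7
  0x15C7 + 0xD38C = 0x0E953
One's-complement sum = 0xE953.
Checksum = ~0xE953 & 0xFFFF = 0x16AC.

16AC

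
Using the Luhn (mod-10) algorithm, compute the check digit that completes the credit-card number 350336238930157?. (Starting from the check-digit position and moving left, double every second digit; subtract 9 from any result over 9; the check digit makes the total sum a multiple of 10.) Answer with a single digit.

Partial digits right→left: 7 5 1 0 3 9 8 3 2 6 3 3 0 5 3
Double every second digit counting from the check-digit position (so the 1st, 3rd, 5th, ... of the partial from the right).
  doubled (with −9 where >9): 5 2 6 7 4 6 0 6 → sum 36
  kept as-is: 5 0 9 3 6 3 5 → sum 31
Total = 36 + 31 = 67.
Check digit = (10 − (67 mod 10)) mod 10 = 3.

3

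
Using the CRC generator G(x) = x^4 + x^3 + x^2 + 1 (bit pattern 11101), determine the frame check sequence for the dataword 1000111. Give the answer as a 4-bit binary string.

Append 4 zeros: 10001110000. Divide by 11101 (XOR where the leading bit is 1):
  pos 0: 10001 XOR 11101 = 01100
  pos 1: 11001 XOR 11101 = 00100
  pos 3: 10010 XOR 11101 = 01111
  pos 4: 11110 XOR 11101 = 00011
Remainder (last 4 bits) = 1100. This is the CRC / FCS.

1100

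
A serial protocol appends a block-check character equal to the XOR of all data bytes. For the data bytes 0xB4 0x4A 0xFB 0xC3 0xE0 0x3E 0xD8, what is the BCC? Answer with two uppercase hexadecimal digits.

C0

XOR the bytes together:
  start with 0xB4
  0xB4 ⊕ 0x4A = 0xFE
  0xFE ⊕ 0xFB = 0x05
  0x05 ⊕ 0xC3 = 0xC6
  0xC6 ⊕ 0xE0 = 0x26
  0x26 ⊕ 0x3E = 0x18
  0x18 ⊕ 0xD8 = 0xC0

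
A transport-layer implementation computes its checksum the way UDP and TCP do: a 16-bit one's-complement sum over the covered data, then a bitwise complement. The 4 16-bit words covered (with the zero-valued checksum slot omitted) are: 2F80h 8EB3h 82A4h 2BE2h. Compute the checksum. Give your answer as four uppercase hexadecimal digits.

9345

One's-complement addition (fold any carry out of bit 15 back into bit 0):
  0x2F80 + 0x8EB3 = 0x0BE33
  0xBE33 + 0x82A4 = 0x140D7 → wrap carry → 0x40D8
  0x40D8 + 0x2BE2 = 0x06CBA
One's-complement sum = 0x6CBA.
Checksum = ~0x6CBA & 0xFFFF = 0x9345.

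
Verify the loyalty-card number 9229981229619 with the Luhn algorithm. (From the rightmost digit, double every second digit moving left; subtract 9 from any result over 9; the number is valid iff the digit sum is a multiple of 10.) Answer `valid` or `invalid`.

invalid

From the right, keep odd positions and double even positions (subtract 9 from any doubled value over 9):
  doubled (positions 2,4,...): 2 9 4 7 9 4 → sum 35
  kept (positions 1,3,...): 9 6 2 1 9 2 9 → sum 38
Total = 73.
73 mod 10 = 3, so the number is invalid.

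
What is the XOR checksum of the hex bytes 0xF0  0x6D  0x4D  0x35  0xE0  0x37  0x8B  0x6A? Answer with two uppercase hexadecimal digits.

XOR the bytes together:
  start with 0xF0
  0xF0 ⊕ 0x6D = 0x9D
  0x9D ⊕ 0x4D = 0xD0
  0xD0 ⊕ 0x35 = 0xE5
  0xE5 ⊕ 0xE0 = 0x05
  0x05 ⊕ 0x37 = 0x32
  0x32 ⊕ 0x8B = 0xB9
  0xB9 ⊕ 0x6A = 0xD3

D3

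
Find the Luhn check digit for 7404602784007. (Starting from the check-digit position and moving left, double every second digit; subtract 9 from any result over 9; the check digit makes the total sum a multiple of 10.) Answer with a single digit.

Partial digits right→left: 7 0 0 4 8 7 2 0 6 4 0 4 7
Double every second digit counting from the check-digit position (so the 1st, 3rd, 5th, ... of the partial from the right).
  doubled (with −9 where >9): 5 0 7 4 3 0 5 → sum 24
  kept as-is: 0 4 7 0 4 4 → sum 19
Total = 24 + 19 = 43.
Check digit = (10 − (43 mod 10)) mod 10 = 7.

7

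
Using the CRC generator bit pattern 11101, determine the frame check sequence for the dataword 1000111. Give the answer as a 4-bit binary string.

1100

Append 4 zeros: 10001110000. Divide by 11101 (XOR where the leading bit is 1):
  pos 0: 10001 XOR 11101 = 01100
  pos 1: 11001 XOR 11101 = 00100
  pos 3: 10010 XOR 11101 = 01111
  pos 4: 11110 XOR 11101 = 00011
Remainder (last 4 bits) = 1100. This is the CRC / FCS.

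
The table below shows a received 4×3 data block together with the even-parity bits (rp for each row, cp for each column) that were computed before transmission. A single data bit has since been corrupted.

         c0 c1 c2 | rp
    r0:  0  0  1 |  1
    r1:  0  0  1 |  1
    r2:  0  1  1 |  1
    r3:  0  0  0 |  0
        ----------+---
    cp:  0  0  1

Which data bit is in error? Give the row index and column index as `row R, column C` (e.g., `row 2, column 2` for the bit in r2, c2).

Recompute each row's even parity and compare to rp:
  r0: data parity 1, sent rp 1 → ok
  r1: data parity 1, sent rp 1 → ok
  r2: data parity 0, sent rp 1 → mismatch
  r3: data parity 0, sent rp 0 → ok
Recompute each column's even parity and compare to cp:
  c0: data parity 0, sent cp 0 → ok
  c1: data parity 1, sent cp 0 → mismatch
  c2: data parity 1, sent cp 1 → ok
Exactly one row (r2) and one column (c1) fail → the flipped bit is at their intersection.

row 2, column 1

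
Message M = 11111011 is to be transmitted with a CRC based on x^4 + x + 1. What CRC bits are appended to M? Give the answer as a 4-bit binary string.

1000

Append 4 zeros: 111110110000. Divide by 10011 (XOR where the leading bit is 1):
  pos 0: 11111 XOR 10011 = 01100
  pos 1: 11000 XOR 10011 = 01011
  pos 2: 10111 XOR 10011 = 00100
  pos 4: 10010 XOR 10011 = 00001
Remainder (last 4 bits) = 1000. This is the CRC / FCS.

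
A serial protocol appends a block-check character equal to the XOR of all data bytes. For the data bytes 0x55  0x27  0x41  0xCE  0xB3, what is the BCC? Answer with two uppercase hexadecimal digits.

XOR the bytes together:
  start with 0x55
  0x55 ⊕ 0x27 = 0x72
  0x72 ⊕ 0x41 = 0x33
  0x33 ⊕ 0xCE = 0xFD
  0xFD ⊕ 0xB3 = 0x4E

4E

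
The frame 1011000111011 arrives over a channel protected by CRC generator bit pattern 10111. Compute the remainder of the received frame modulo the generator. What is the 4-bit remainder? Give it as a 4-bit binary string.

0000

Modulo-2 division of 1011000111011 by 10111:
  pos 0: 10110 XOR 10111 = 00001
  pos 4: 10011 XOR 10111 = 00100
  pos 6: 10010 XOR 10111 = 00101
  pos 8: 10111 XOR 10111 = 00000
Remainder = 0000 (zero — the frame passes the CRC check).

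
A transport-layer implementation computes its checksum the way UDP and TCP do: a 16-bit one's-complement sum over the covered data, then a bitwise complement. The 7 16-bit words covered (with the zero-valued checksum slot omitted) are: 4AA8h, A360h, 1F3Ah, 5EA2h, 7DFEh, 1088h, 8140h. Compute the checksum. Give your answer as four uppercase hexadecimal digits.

One's-complement addition (fold any carry out of bit 15 back into bit 0):
  0x4AA8 + 0xA360 = 0x0EE08
  0xEE08 + 0x1F3A = 0x10D42 → wrap carry → 0x0D43
  0x0D43 + 0x5EA2 = 0x06BE5
  0x6BE5 + 0x7DFE = 0x0E9E3
  0xE9E3 + 0x1088 = 0x0FA6B
  0xFA6B + 0x8140 = 0x17BAB → wrap carry → 0x7BAC
One's-complement sum = 0x7BAC.
Checksum = ~0x7BAC & 0xFFFF = 0x8453.

8453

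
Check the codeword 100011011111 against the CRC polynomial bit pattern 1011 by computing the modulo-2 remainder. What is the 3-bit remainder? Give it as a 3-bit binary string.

Modulo-2 division of 100011011111 by 1011:
  pos 0: 1000 XOR 1011 = 0011
  pos 2: 1111 XOR 1011 = 0100
  pos 3: 1000 XOR 1011 = 0011
  pos 5: 1111 XOR 1011 = 0100
  pos 6: 1001 XOR 1011 = 0010
  pos 8: 1011 XOR 1011 = 0000
Remainder = 000 (zero — the frame passes the CRC check).

000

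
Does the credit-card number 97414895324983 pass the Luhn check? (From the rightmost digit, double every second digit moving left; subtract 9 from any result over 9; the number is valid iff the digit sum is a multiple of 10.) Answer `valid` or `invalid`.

valid

From the right, keep odd positions and double even positions (subtract 9 from any doubled value over 9):
  doubled (positions 2,4,...): 7 8 6 9 8 8 9 → sum 55
  kept (positions 1,3,...): 3 9 2 5 8 1 7 → sum 35
Total = 90.
90 mod 10 = 0, so the number is valid.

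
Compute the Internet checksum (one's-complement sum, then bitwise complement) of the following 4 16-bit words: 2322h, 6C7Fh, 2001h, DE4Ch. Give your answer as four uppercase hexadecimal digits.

One's-complement addition (fold any carry out of bit 15 back into bit 0):
  0x2322 + 0x6C7F = 0x08FA1
  0x8FA1 + 0x2001 = 0x0AFA2
  0xAFA2 + 0xDE4C = 0x18DEE → wrap carry → 0x8DEF
One's-complement sum = 0x8DEF.
Checksum = ~0x8DEF & 0xFFFF = 0x7210.

7210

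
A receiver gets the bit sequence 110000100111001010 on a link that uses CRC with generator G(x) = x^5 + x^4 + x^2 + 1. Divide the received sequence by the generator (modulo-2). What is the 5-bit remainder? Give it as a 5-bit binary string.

00000

Modulo-2 division of 110000100111001010 by 110101:
  pos 0: 110000 XOR 110101 = 000101
  pos 3: 101100 XOR 110101 = 011001
  pos 4: 110011 XOR 110101 = 000110
  pos 7: 110110 XOR 110101 = 000011
  pos 11: 110101 XOR 110101 = 000000
Remainder = 00000 (zero — the frame passes the CRC check).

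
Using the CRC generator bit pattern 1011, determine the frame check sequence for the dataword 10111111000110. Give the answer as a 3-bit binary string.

111

Append 3 zeros: 10111111000110000. Divide by 1011 (XOR where the leading bit is 1):
  pos 0: 1011 XOR 1011 = 0000
  pos 4: 1111 XOR 1011 = 0100
  pos 5: 1000 XOR 1011 = 0011
  pos 7: 1100 XOR 1011 = 0111
  pos 8: 1111 XOR 1011 = 0100
  pos 9: 1001 XOR 1011 = 0010
  pos 11: 1000 XOR 1011 = 0011
  pos 13: 1100 XOR 1011 = 0111
Remainder (last 3 bits) = 111. This is the CRC / FCS.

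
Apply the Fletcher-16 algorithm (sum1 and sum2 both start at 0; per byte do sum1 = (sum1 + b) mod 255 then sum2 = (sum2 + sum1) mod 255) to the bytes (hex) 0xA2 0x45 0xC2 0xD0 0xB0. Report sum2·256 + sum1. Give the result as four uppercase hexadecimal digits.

Running sums (mod 255):
  after byte 0 (0xA2): sum1=162, sum2=162
  after byte 1 (0x45): sum1=231, sum2=138
  after byte 2 (0xC2): sum1=170, sum2=53
  after byte 3 (0xD0): sum1=123, sum2=176
  after byte 4 (0xB0): sum1=44, sum2=220
Checksum = sum2·256 + sum1 = 220·256 + 44 = 56364 = 0xDC2C.

DC2C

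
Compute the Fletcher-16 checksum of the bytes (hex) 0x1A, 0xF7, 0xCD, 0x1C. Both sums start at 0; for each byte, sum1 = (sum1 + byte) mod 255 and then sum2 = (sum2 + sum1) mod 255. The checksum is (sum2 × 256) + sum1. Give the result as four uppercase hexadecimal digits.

08FB

Running sums (mod 255):
  after byte 0 (0x1A): sum1=26, sum2=26
  after byte 1 (0xF7): sum1=18, sum2=44
  after byte 2 (0xCD): sum1=223, sum2=12
  after byte 3 (0x1C): sum1=251, sum2=8
Checksum = sum2·256 + sum1 = 8·256 + 251 = 2299 = 0x08FB.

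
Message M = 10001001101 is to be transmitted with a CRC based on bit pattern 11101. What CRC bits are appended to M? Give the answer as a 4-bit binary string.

1011

Append 4 zeros: 100010011010000. Divide by 11101 (XOR where the leading bit is 1):
  pos 0: 10001 XOR 11101 = 01100
  pos 1: 11000 XOR 11101 = 00101
  pos 3: 10101 XOR 11101 = 01000
  pos 4: 10001 XOR 11101 = 01100
  pos 5: 11000 XOR 11101 = 00101
  pos 7: 10110 XOR 11101 = 01011
  pos 8: 10110 XOR 11101 = 01011
  pos 9: 10110 XOR 11101 = 01011
  pos 10: 10110 XOR 11101 = 01011
Remainder (last 4 bits) = 1011. This is the CRC / FCS.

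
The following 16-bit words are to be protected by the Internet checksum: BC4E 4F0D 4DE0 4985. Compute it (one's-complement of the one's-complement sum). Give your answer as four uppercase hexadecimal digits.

One's-complement addition (fold any carry out of bit 15 back into bit 0):
  0xBC4E + 0x4F0D = 0x10B5B → wrap carry → 0x0B5C
  0x0B5C + 0x4DE0 = 0x0593C
  0x593C + 0x4985 = 0x0A2C1
One's-complement sum = 0xA2C1.
Checksum = ~0xA2C1 & 0xFFFF = 0x5D3E.

5D3E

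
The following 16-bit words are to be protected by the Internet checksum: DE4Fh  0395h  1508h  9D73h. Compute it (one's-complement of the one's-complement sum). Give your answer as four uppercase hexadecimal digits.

6B9F

One's-complement addition (fold any carry out of bit 15 back into bit 0):
  0xDE4F + 0x0395 = 0x0E1E4
  0xE1E4 + 0x1508 = 0x0F6EC
  0xF6EC + 0x9D73 = 0x1945F → wrap carry → 0x9460
One's-complement sum = 0x9460.
Checksum = ~0x9460 & 0xFFFF = 0x6B9F.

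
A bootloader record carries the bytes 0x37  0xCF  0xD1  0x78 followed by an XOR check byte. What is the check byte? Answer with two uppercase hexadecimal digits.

XOR the bytes together:
  start with 0x37
  0x37 ⊕ 0xCF = 0xF8
  0xF8 ⊕ 0xD1 = 0x29
  0x29 ⊕ 0x78 = 0x51

51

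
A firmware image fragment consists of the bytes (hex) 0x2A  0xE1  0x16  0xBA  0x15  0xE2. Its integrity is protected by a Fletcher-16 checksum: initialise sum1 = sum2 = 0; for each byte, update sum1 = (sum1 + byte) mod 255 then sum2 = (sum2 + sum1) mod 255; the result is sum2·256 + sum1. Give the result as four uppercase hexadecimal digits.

FBD4

Running sums (mod 255):
  after byte 0 (0x2A): sum1=42, sum2=42
  after byte 1 (0xE1): sum1=12, sum2=54
  after byte 2 (0x16): sum1=34, sum2=88
  after byte 3 (0xBA): sum1=220, sum2=53
  after byte 4 (0x15): sum1=241, sum2=39
  after byte 5 (0xE2): sum1=212, sum2=251
Checksum = sum2·256 + sum1 = 251·256 + 212 = 64468 = 0xFBD4.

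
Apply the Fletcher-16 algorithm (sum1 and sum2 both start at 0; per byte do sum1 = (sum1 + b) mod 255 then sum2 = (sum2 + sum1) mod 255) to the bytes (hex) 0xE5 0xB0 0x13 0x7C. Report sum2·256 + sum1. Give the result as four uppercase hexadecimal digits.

Running sums (mod 255):
  after byte 0 (0xE5): sum1=229, sum2=229
  after byte 1 (0xB0): sum1=150, sum2=124
  after byte 2 (0x13): sum1=169, sum2=38
  after byte 3 (0x7C): sum1=38, sum2=76
Checksum = sum2·256 + sum1 = 76·256 + 38 = 19494 = 0x4C26.

4C26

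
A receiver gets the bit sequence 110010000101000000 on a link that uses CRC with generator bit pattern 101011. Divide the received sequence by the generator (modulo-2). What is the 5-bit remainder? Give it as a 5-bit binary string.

Modulo-2 division of 110010000101000000 by 101011:
  pos 0: 110010 XOR 101011 = 011001
  pos 1: 110010 XOR 101011 = 011001
  pos 2: 110010 XOR 101011 = 011001
  pos 3: 110010 XOR 101011 = 011001
  pos 4: 110011 XOR 101011 = 011000
  pos 5: 110000 XOR 101011 = 011011
  pos 6: 110111 XOR 101011 = 011100
  pos 7: 111000 XOR 101011 = 010011
  pos 8: 100110 XOR 101011 = 001101
  pos 10: 110100 XOR 101011 = 011111
  pos 11: 111110 XOR 101011 = 010101
  pos 12: 101010 XOR 101011 = 000001
Remainder = 00001 (nonzero — an error is detected).

00001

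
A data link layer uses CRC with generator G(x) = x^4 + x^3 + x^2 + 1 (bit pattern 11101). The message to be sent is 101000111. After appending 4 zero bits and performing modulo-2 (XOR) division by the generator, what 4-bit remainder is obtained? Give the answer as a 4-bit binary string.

Append 4 zeros: 1010001110000. Divide by 11101 (XOR where the leading bit is 1):
  pos 0: 10100 XOR 11101 = 01001
  pos 1: 10010 XOR 11101 = 01111
  pos 2: 11111 XOR 11101 = 00010
  pos 5: 10110 XOR 11101 = 01011
  pos 6: 10110 XOR 11101 = 01011
  pos 7: 10110 XOR 11101 = 01011
  pos 8: 10110 XOR 11101 = 01011
Remainder (last 4 bits) = 1011. This is the CRC / FCS.

1011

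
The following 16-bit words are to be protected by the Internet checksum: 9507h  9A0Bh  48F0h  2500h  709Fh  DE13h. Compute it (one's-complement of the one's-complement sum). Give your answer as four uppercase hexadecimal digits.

1449

One's-complement addition (fold any carry out of bit 15 back into bit 0):
  0x9507 + 0x9A0B = 0x12F12 → wrap carry → 0x2F13
  0x2F13 + 0x48F0 = 0x07803
  0x7803 + 0x2500 = 0x09D03
  0x9D03 + 0x709F = 0x10DA2 → wrap carry → 0x0DA3
  0x0DA3 + 0xDE13 = 0x0EBB6
One's-complement sum = 0xEBB6.
Checksum = ~0xEBB6 & 0xFFFF = 0x1449.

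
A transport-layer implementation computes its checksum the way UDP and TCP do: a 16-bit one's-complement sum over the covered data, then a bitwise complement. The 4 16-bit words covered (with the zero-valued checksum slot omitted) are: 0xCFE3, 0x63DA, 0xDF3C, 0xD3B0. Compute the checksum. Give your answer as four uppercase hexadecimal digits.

One's-complement addition (fold any carry out of bit 15 back into bit 0):
  0xCFE3 + 0x63DA = 0x133BD → wrap carry → 0x33BE
  0x33BE + 0xDF3C = 0x112FA → wrap carry → 0x12FB
  0x12FB + 0xD3B0 = 0x0E6AB
One's-complement sum = 0xE6AB.
Checksum = ~0xE6AB & 0xFFFF = 0x1954.

1954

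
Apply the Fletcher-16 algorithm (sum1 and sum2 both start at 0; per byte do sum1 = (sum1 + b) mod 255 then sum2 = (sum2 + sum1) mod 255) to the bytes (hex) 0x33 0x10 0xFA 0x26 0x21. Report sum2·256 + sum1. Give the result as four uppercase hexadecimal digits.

9E85

Running sums (mod 255):
  after byte 0 (0x33): sum1=51, sum2=51
  after byte 1 (0x10): sum1=67, sum2=118
  after byte 2 (0xFA): sum1=62, sum2=180
  after byte 3 (0x26): sum1=100, sum2=25
  after byte 4 (0x21): sum1=133, sum2=158
Checksum = sum2·256 + sum1 = 158·256 + 133 = 40581 = 0x9E85.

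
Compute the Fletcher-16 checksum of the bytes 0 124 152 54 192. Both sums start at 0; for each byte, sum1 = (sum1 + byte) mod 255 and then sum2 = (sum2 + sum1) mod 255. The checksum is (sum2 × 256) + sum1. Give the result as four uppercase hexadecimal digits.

E80C

Running sums (mod 255):
  after byte 0 (0): sum1=0, sum2=0
  after byte 1 (124): sum1=124, sum2=124
  after byte 2 (152): sum1=21, sum2=145
  after byte 3 (54): sum1=75, sum2=220
  after byte 4 (192): sum1=12, sum2=232
Checksum = sum2·256 + sum1 = 232·256 + 12 = 59404 = 0xE80C.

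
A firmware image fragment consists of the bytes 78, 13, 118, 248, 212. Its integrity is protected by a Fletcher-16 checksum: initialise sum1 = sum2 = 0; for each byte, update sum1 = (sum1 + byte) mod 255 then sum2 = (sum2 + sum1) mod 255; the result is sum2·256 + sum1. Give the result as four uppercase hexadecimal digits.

E59F

Running sums (mod 255):
  after byte 0 (78): sum1=78, sum2=78
  after byte 1 (13): sum1=91, sum2=169
  after byte 2 (118): sum1=209, sum2=123
  after byte 3 (248): sum1=202, sum2=70
  after byte 4 (212): sum1=159, sum2=229
Checksum = sum2·256 + sum1 = 229·256 + 159 = 58783 = 0xE59F.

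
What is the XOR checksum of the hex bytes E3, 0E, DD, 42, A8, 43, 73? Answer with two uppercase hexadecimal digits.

EA

XOR the bytes together:
  start with 0xE3
  0xE3 ⊕ 0x0E = 0xED
  0xED ⊕ 0xDD = 0x30
  0x30 ⊕ 0x42 = 0x72
  0x72 ⊕ 0xA8 = 0xDA
  0xDA ⊕ 0x43 = 0x99
  0x99 ⊕ 0x73 = 0xEA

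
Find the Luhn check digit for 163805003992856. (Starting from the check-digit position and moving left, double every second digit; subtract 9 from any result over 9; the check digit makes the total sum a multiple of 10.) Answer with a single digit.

2

Partial digits right→left: 6 5 8 2 9 9 3 0 0 5 0 8 3 6 1
Double every second digit counting from the check-digit position (so the 1st, 3rd, 5th, ... of the partial from the right).
  doubled (with −9 where >9): 3 7 9 6 0 0 6 2 → sum 33
  kept as-is: 5 2 9 0 5 8 6 → sum 35
Total = 33 + 35 = 68.
Check digit = (10 − (68 mod 10)) mod 10 = 2.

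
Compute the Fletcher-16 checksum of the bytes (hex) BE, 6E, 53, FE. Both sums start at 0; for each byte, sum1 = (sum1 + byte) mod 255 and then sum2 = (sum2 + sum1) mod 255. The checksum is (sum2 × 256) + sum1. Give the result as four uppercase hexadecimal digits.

Running sums (mod 255):
  after byte 0 (BE): sum1=190, sum2=190
  after byte 1 (6E): sum1=45, sum2=235
  after byte 2 (53): sum1=128, sum2=108
  after byte 3 (FE): sum1=127, sum2=235
Checksum = sum2·256 + sum1 = 235·256 + 127 = 60287 = 0xEB7F.

EB7F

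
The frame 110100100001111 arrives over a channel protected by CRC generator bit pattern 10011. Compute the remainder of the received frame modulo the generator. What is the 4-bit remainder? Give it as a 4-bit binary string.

0000

Modulo-2 division of 110100100001111 by 10011:
  pos 0: 11010 XOR 10011 = 01001
  pos 1: 10010 XOR 10011 = 00001
  pos 5: 11000 XOR 10011 = 01011
  pos 6: 10110 XOR 10011 = 00101
  pos 8: 10111 XOR 10011 = 00100
  pos 10: 10011 XOR 10011 = 00000
Remainder = 0000 (zero — the frame passes the CRC check).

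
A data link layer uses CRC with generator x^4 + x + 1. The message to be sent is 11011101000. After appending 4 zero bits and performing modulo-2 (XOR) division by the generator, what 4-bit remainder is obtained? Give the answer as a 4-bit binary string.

Append 4 zeros: 110111010000000. Divide by 10011 (XOR where the leading bit is 1):
  pos 0: 11011 XOR 10011 = 01000
  pos 1: 10001 XOR 10011 = 00010
  pos 4: 10010 XOR 10011 = 00001
  pos 8: 10000 XOR 10011 = 00011
Remainder (last 4 bits) = 1100. This is the CRC / FCS.

1100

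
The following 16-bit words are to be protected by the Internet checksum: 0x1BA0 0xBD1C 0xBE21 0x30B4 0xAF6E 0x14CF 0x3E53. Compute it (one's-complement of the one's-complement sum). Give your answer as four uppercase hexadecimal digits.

One's-complement addition (fold any carry out of bit 15 back into bit 0):
  0x1BA0 + 0xBD1C = 0x0D8BC
  0xD8BC + 0xBE21 = 0x196DD → wrap carry → 0x96DE
  0x96DE + 0x30B4 = 0x0C792
  0xC792 + 0xAF6E = 0x17700 → wrap carry → 0x7701
  0x7701 + 0x14CF = 0x08BD0
  0x8BD0 + 0x3E53 = 0x0CA23
One's-complement sum = 0xCA23.
Checksum = ~0xCA23 & 0xFFFF = 0x35DC.

35DC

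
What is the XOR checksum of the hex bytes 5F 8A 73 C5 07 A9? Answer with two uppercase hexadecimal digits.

XOR the bytes together:
  start with 0x5F
  0x5F ⊕ 0x8A = 0xD5
  0xD5 ⊕ 0x73 = 0xA6
  0xA6 ⊕ 0xC5 = 0x63
  0x63 ⊕ 0x07 = 0x64
  0x64 ⊕ 0xA9 = 0xCD

CD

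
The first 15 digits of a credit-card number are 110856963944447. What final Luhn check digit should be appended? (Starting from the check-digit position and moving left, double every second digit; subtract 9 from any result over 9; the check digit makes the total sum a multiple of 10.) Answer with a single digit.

Partial digits right→left: 7 4 4 4 4 9 3 6 9 6 5 8 0 1 1
Double every second digit counting from the check-digit position (so the 1st, 3rd, 5th, ... of the partial from the right).
  doubled (with −9 where >9): 5 8 8 6 9 1 0 2 → sum 39
  kept as-is: 4 4 9 6 6 8 1 → sum 38
Total = 39 + 38 = 77.
Check digit = (10 − (77 mod 10)) mod 10 = 3.

3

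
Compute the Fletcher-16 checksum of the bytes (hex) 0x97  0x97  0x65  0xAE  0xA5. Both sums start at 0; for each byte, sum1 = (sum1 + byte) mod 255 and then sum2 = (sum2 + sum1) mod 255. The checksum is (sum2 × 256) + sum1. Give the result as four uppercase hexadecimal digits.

Running sums (mod 255):
  after byte 0 (0x97): sum1=151, sum2=151
  after byte 1 (0x97): sum1=47, sum2=198
  after byte 2 (0x65): sum1=148, sum2=91
  after byte 3 (0xAE): sum1=67, sum2=158
  after byte 4 (0xA5): sum1=232, sum2=135
Checksum = sum2·256 + sum1 = 135·256 + 232 = 34792 = 0x87E8.

87E8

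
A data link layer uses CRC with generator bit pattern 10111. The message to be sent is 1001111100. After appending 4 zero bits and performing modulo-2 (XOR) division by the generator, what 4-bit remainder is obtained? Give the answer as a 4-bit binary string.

1111

Append 4 zeros: 10011111000000. Divide by 10111 (XOR where the leading bit is 1):
  pos 0: 10011 XOR 10111 = 00100
  pos 2: 10011 XOR 10111 = 00100
  pos 4: 10010 XOR 10111 = 00101
  pos 6: 10100 XOR 10111 = 00011
  pos 9: 11000 XOR 10111 = 01111
Remainder (last 4 bits) = 1111. This is the CRC / FCS.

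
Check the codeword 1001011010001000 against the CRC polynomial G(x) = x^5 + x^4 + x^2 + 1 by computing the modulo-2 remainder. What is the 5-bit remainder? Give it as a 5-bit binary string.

Modulo-2 division of 1001011010001000 by 110101:
  pos 0: 100101 XOR 110101 = 010000
  pos 1: 100001 XOR 110101 = 010100
  pos 2: 101000 XOR 110101 = 011101
  pos 3: 111011 XOR 110101 = 001110
  pos 5: 111000 XOR 110101 = 001101
  pos 7: 110101 XOR 110101 = 000000
Remainder = 00000 (zero — the frame passes the CRC check).

00000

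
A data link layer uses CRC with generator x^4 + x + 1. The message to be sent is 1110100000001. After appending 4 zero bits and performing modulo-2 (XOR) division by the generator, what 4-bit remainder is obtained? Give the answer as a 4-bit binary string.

0110

Append 4 zeros: 11101000000010000. Divide by 10011 (XOR where the leading bit is 1):
  pos 0: 11101 XOR 10011 = 01110
  pos 1: 11100 XOR 10011 = 01111
  pos 2: 11110 XOR 10011 = 01101
  pos 3: 11010 XOR 10011 = 01001
  pos 4: 10010 XOR 10011 = 00001
  pos 8: 10001 XOR 10011 = 00010
  pos 11: 10000 XOR 10011 = 00011
Remainder (last 4 bits) = 0110. This is the CRC / FCS.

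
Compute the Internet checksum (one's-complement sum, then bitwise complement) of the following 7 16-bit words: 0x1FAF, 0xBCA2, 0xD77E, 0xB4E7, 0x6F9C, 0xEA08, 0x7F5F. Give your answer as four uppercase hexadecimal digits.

BE42

One's-complement addition (fold any carry out of bit 15 back into bit 0):
  0x1FAF + 0xBCA2 = 0x0DC51
  0xDC51 + 0xD77E = 0x1B3CF → wrap carry → 0xB3D0
  0xB3D0 + 0xB4E7 = 0x168B7 → wrap carry → 0x68B8
  0x68B8 + 0x6F9C = 0x0D854
  0xD854 + 0xEA08 = 0x1C25C → wrap carry → 0xC25D
  0xC25D + 0x7F5F = 0x141BC → wrap carry → 0x41BD
One's-complement sum = 0x41BD.
Checksum = ~0x41BD & 0xFFFF = 0xBE42.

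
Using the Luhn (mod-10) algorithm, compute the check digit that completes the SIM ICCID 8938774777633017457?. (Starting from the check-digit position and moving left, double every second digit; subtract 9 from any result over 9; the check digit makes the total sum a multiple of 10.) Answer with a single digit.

2

Partial digits right→left: 7 5 4 7 1 0 3 3 6 7 7 7 4 7 7 8 3 9 8
Double every second digit counting from the check-digit position (so the 1st, 3rd, 5th, ... of the partial from the right).
  doubled (with −9 where >9): 5 8 2 6 3 5 8 5 6 7 → sum 55
  kept as-is: 5 7 0 3 7 7 7 8 9 → sum 53
Total = 55 + 53 = 108.
Check digit = (10 − (108 mod 10)) mod 10 = 2.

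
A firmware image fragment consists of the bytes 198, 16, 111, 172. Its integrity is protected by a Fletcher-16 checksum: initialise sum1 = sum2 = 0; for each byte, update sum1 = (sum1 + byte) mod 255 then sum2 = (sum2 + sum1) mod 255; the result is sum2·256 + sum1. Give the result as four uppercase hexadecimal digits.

D6F2

Running sums (mod 255):
  after byte 0 (198): sum1=198, sum2=198
  after byte 1 (16): sum1=214, sum2=157
  after byte 2 (111): sum1=70, sum2=227
  after byte 3 (172): sum1=242, sum2=214
Checksum = sum2·256 + sum1 = 214·256 + 242 = 55026 = 0xD6F2.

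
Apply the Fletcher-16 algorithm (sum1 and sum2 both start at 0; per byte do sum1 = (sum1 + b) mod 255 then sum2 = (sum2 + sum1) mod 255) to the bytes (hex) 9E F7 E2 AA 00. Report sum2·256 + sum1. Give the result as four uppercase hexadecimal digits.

Running sums (mod 255):
  after byte 0 (9E): sum1=158, sum2=158
  after byte 1 (F7): sum1=150, sum2=53
  after byte 2 (E2): sum1=121, sum2=174
  after byte 3 (AA): sum1=36, sum2=210
  after byte 4 (00): sum1=36, sum2=246
Checksum = sum2·256 + sum1 = 246·256 + 36 = 63012 = 0xF624.

F624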